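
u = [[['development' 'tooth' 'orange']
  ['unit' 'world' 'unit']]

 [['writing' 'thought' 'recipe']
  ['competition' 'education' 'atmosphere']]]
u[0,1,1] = 'world'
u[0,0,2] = 'orange'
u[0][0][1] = 'tooth'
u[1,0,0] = 'writing'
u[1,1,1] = 'education'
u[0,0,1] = 'tooth'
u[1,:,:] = [['writing', 'thought', 'recipe'], ['competition', 'education', 'atmosphere']]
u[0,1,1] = 'world'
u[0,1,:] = ['unit', 'world', 'unit']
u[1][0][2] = 'recipe'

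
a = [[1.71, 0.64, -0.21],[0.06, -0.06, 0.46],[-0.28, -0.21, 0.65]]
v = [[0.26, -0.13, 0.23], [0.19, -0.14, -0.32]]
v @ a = [[0.37, 0.13, 0.04], [0.41, 0.20, -0.31]]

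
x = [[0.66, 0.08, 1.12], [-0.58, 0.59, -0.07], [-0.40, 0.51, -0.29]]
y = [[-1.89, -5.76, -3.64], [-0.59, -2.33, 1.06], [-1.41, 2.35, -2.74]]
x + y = [[-1.23,-5.68,-2.52], [-1.17,-1.74,0.99], [-1.81,2.86,-3.03]]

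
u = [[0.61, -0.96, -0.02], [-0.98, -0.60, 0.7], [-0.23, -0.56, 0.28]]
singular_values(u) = [1.47, 1.18, 0.01]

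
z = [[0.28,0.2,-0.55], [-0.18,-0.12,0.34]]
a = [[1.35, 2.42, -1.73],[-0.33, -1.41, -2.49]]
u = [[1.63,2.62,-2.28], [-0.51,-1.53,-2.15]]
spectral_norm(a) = 3.28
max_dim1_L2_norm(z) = 0.65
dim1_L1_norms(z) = [1.03, 0.64]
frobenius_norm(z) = 0.76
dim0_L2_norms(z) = [0.33, 0.23, 0.65]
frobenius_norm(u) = 4.68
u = z + a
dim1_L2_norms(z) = [0.65, 0.4]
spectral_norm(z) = 0.76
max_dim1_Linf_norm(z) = 0.55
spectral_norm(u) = 3.84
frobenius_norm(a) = 4.36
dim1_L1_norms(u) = [6.53, 4.19]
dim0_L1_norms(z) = [0.46, 0.32, 0.89]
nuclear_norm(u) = 6.52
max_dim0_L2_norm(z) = 0.65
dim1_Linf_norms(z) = [0.55, 0.34]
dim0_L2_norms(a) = [1.39, 2.8, 3.03]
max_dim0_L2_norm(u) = 3.13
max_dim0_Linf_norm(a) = 2.49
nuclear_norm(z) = 0.77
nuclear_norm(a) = 6.15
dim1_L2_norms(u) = [3.84, 2.69]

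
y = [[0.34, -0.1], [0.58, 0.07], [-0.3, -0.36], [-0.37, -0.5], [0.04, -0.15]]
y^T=[[0.34, 0.58, -0.30, -0.37, 0.04], [-0.1, 0.07, -0.36, -0.5, -0.15]]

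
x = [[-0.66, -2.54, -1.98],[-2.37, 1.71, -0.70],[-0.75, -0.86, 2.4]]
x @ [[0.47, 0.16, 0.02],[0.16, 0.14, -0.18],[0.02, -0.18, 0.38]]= [[-0.76, -0.1, -0.31], [-0.85, -0.01, -0.62], [-0.44, -0.67, 1.05]]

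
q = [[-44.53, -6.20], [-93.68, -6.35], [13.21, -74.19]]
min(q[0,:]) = -44.53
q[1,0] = -93.68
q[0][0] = -44.53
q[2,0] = 13.21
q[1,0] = -93.68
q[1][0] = -93.68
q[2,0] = 13.21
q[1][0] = -93.68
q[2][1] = -74.19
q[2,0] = 13.21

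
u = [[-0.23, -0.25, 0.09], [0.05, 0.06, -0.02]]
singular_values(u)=[0.36, 0.0]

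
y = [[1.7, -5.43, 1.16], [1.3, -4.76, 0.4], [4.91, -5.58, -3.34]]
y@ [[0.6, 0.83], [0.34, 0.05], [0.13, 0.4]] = [[-0.68, 1.60], [-0.79, 1.0], [0.61, 2.46]]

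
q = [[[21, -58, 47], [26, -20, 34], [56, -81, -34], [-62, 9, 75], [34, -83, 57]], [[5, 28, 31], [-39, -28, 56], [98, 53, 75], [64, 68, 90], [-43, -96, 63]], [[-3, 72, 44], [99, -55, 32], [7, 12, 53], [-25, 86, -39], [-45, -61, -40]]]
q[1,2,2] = 75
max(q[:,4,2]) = 63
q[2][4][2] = -40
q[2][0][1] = 72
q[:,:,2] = [[47, 34, -34, 75, 57], [31, 56, 75, 90, 63], [44, 32, 53, -39, -40]]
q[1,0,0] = 5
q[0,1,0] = 26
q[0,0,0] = 21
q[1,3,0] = 64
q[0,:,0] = [21, 26, 56, -62, 34]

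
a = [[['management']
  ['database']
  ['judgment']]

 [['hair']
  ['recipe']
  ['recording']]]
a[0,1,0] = 'database'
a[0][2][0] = 'judgment'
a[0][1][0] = 'database'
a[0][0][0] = 'management'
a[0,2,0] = 'judgment'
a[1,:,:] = [['hair'], ['recipe'], ['recording']]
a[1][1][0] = 'recipe'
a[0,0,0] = 'management'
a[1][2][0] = 'recording'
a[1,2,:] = ['recording']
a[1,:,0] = ['hair', 'recipe', 'recording']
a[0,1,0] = 'database'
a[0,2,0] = 'judgment'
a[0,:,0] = ['management', 'database', 'judgment']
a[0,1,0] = 'database'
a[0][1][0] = 'database'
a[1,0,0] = 'hair'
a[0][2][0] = 'judgment'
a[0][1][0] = 'database'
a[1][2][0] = 'recording'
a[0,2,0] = 'judgment'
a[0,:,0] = ['management', 'database', 'judgment']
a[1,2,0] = 'recording'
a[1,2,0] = 'recording'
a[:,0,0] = ['management', 'hair']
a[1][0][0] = 'hair'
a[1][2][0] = 'recording'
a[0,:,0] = ['management', 'database', 'judgment']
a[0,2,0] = 'judgment'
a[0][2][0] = 'judgment'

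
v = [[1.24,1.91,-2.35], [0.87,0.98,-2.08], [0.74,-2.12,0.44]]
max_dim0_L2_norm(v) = 3.17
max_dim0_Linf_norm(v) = 2.35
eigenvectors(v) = [[-0.22, -0.88, -0.82],[-0.63, -0.25, -0.54],[-0.74, -0.40, 0.20]]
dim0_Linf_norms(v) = [1.24, 2.12, 2.35]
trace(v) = 2.66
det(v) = -2.57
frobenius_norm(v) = 4.69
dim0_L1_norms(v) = [2.85, 5.01, 4.87]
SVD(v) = [[-0.76, 0.17, -0.63],[-0.55, 0.34, 0.76],[0.34, 0.93, -0.16]] @ diag([4.2756998296008035, 1.898957210890003, 0.31599442773649594]) @ [[-0.27, -0.64, 0.72],[0.63, -0.69, -0.37],[-0.73, -0.35, -0.59]]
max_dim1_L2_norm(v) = 3.27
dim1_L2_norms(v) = [3.27, 2.46, 2.29]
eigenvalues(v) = [-1.15, 0.72, 3.08]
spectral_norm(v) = 4.28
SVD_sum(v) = [[0.89, 2.07, -2.35],  [0.65, 1.5, -1.7],  [-0.4, -0.93, 1.06]] + [[0.21, -0.23, -0.12], [0.4, -0.44, -0.23], [1.1, -1.21, -0.65]] + [[0.14,  0.07,  0.12],[-0.18,  -0.09,  -0.14],[0.04,  0.02,  0.03]]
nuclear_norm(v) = 6.49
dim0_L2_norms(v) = [1.69, 3.02, 3.17]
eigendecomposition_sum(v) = [[0.15, -0.28, -0.15], [0.42, -0.80, -0.42], [0.5, -0.94, -0.50]] + [[0.73,  -0.91,  0.55], [0.21,  -0.26,  0.16], [0.33,  -0.41,  0.25]] + [[0.36, 3.1, -2.75], [0.24, 2.04, -1.82], [-0.09, -0.77, 0.69]]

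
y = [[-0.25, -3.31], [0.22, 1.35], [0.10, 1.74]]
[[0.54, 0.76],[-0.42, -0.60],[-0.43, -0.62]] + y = [[0.29,-2.55], [-0.2,0.75], [-0.33,1.12]]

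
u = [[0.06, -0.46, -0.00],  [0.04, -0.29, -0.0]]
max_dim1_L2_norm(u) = 0.46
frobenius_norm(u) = 0.55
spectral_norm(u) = 0.55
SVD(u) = [[-0.85,-0.53], [-0.53,0.85]] @ diag([0.5485404967730731, 0.0018230194596073385]) @ [[-0.13, 0.99, 0.0],[0.99, 0.13, 0.0]]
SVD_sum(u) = [[0.06, -0.46, 0.00], [0.04, -0.29, 0.00]] + [[-0.0, -0.00, 0.0], [0.00, 0.00, 0.0]]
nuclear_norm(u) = 0.55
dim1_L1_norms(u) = [0.52, 0.33]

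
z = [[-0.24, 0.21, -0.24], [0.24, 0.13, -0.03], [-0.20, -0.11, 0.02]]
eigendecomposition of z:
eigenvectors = [[-0.88,0.49,-0.24], [0.37,0.67,0.6], [-0.31,-0.56,0.76]]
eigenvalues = [-0.41, 0.33, -0.0]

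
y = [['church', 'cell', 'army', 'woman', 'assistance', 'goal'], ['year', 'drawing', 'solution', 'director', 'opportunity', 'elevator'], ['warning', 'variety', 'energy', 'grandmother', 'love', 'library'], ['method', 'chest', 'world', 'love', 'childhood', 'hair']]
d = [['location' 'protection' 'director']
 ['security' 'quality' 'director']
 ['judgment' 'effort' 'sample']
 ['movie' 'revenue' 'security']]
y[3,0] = 'method'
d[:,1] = ['protection', 'quality', 'effort', 'revenue']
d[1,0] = 'security'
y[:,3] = ['woman', 'director', 'grandmother', 'love']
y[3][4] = 'childhood'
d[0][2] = 'director'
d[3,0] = 'movie'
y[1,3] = 'director'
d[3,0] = 'movie'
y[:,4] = ['assistance', 'opportunity', 'love', 'childhood']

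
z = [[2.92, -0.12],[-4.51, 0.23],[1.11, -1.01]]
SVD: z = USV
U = [[-0.53, 0.14], [0.82, -0.17], [-0.22, -0.98]]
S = [5.51, 0.93]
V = [[-1.00, 0.09], [0.09, 1.00]]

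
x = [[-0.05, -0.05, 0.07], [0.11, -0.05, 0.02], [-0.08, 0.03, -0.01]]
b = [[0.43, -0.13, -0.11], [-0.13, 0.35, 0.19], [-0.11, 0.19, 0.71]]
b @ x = [[-0.03, -0.02, 0.03], [0.03, -0.01, -0.0], [-0.03, 0.02, -0.01]]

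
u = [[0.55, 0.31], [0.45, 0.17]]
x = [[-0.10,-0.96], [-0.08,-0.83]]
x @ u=[[-0.49,-0.19], [-0.42,-0.17]]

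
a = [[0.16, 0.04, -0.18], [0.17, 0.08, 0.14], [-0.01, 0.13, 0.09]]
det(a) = -0.007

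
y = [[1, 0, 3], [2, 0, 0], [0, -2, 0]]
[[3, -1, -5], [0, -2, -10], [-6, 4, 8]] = y@[[0, -1, -5], [3, -2, -4], [1, 0, 0]]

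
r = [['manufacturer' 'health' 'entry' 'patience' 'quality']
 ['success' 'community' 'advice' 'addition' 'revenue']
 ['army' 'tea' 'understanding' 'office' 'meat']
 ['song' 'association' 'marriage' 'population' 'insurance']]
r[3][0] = 'song'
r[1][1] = 'community'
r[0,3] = 'patience'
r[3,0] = 'song'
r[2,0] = 'army'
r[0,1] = 'health'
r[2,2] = 'understanding'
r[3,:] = ['song', 'association', 'marriage', 'population', 'insurance']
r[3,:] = ['song', 'association', 'marriage', 'population', 'insurance']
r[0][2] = 'entry'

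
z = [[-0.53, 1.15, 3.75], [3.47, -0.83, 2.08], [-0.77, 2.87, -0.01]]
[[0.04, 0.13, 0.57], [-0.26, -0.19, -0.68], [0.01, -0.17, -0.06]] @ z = [[-0.01, 1.57, 0.41], [0.00, -2.09, -1.36], [-0.55, -0.02, -0.32]]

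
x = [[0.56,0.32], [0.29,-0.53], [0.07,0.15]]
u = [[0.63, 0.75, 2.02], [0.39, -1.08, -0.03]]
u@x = [[0.71, 0.11], [-0.10, 0.69]]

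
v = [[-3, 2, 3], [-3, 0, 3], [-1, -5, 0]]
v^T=[[-3, -3, -1], [2, 0, -5], [3, 3, 0]]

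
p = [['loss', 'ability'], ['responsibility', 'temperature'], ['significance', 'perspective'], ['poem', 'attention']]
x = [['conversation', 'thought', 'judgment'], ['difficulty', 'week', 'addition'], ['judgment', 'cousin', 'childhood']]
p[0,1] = 'ability'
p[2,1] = 'perspective'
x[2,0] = 'judgment'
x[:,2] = ['judgment', 'addition', 'childhood']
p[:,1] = ['ability', 'temperature', 'perspective', 'attention']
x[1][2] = 'addition'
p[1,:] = ['responsibility', 'temperature']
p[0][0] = 'loss'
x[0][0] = 'conversation'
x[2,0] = 'judgment'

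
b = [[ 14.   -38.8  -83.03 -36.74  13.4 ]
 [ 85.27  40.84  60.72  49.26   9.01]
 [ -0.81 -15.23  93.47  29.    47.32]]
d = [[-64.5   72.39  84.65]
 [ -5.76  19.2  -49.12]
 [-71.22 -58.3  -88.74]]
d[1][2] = -49.12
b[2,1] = -15.23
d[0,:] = [-64.5, 72.39, 84.65]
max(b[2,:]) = 93.47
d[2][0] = -71.22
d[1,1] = 19.2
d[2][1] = -58.3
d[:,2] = [84.65, -49.12, -88.74]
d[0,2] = 84.65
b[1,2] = 60.72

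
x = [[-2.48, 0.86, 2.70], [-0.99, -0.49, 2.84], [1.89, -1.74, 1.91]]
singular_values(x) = [4.7, 3.41, 0.22]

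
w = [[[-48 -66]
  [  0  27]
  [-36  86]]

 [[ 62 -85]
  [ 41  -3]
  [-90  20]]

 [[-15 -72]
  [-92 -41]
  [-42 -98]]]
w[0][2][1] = 86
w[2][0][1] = -72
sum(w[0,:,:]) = -37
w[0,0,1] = -66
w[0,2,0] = -36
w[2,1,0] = -92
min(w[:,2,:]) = -98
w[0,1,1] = 27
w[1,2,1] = 20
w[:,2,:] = [[-36, 86], [-90, 20], [-42, -98]]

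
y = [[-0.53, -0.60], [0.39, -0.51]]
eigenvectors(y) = [[(0.78+0j), 0.78-0.00j], [-0.01-0.63j, (-0.01+0.63j)]]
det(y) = 0.50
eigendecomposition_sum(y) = [[(-0.26+0.24j), -0.30-0.32j], [(0.19+0.21j), -0.26+0.25j]] + [[-0.27-0.24j, -0.30+0.32j], [(0.2-0.21j), -0.26-0.25j]]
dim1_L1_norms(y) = [1.13, 0.9]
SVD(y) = [[0.94, 0.35], [0.35, -0.94]] @ diag([0.8234061707343082, 0.6124559396370185]) @ [[-0.44,-0.90], [-0.90,0.44]]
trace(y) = -1.04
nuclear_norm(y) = 1.44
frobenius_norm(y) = 1.03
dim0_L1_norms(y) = [0.92, 1.11]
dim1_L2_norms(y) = [0.8, 0.64]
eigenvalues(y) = [(-0.52+0.48j), (-0.52-0.48j)]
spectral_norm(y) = 0.82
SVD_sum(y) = [[-0.34,-0.69], [-0.13,-0.26]] + [[-0.19, 0.09], [0.52, -0.25]]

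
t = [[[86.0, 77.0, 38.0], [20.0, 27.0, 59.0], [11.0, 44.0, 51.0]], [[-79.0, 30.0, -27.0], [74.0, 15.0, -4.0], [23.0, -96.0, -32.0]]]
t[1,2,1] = -96.0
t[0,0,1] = 77.0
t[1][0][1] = 30.0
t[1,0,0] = -79.0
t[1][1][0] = 74.0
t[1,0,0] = -79.0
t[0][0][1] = 77.0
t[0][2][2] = 51.0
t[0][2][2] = 51.0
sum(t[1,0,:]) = -76.0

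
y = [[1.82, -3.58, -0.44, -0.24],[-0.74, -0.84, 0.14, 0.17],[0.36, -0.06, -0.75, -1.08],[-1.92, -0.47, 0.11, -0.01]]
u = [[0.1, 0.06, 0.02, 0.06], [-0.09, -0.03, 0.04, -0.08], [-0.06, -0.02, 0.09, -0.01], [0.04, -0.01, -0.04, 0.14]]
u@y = [[0.03, -0.44, -0.04, -0.04],[0.03, 0.38, -0.00, -0.03],[-0.04, 0.23, -0.04, -0.09],[-0.20, -0.20, 0.03, 0.03]]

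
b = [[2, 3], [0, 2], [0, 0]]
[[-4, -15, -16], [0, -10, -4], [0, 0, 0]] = b@[[-2, 0, -5], [0, -5, -2]]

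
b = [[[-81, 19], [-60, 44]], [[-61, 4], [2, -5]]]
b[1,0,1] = 4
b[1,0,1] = 4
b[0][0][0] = -81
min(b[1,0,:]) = -61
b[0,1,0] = -60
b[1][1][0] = 2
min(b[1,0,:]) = -61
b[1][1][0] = 2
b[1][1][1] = -5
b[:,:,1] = [[19, 44], [4, -5]]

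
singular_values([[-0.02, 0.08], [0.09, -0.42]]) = [0.44, 0.0]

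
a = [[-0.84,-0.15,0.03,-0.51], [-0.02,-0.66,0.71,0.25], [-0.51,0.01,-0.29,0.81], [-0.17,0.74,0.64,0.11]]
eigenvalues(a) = [(1+0j), (-0.84+0.54j), (-0.84-0.54j), (-0.99+0j)]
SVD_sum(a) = [[-0.25, -0.40, 0.07, 0.07], [-0.36, -0.58, 0.1, 0.11], [-0.17, -0.28, 0.05, 0.05], [0.21, 0.35, -0.06, -0.06]] + [[-0.01, 0.0, -0.01, 0.01], [0.21, -0.11, 0.38, -0.27], [-0.33, 0.18, -0.61, 0.43], [0.07, -0.04, 0.13, -0.09]] + [[-0.02, 0.03, 0.04, 0.03], [-0.12, 0.13, 0.2, 0.14], [-0.15, 0.17, 0.25, 0.17], [-0.34, 0.39, 0.58, 0.39]] + [[-0.57, 0.22, -0.07, -0.62], [0.25, -0.10, 0.03, 0.28], [0.14, -0.06, 0.02, 0.16], [-0.11, 0.04, -0.01, -0.12]]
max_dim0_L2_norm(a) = 1.0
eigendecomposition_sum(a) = [[0.05+0.00j, (-0.08+0j), (-0.12+0j), -0.16+0.00j], [(-0.08-0j), (0.12+0j), 0.19-0.00j, 0.25-0.00j], [(-0.12-0j), (0.19+0j), 0.30-0.00j, 0.40-0.00j], [(-0.16-0j), (0.25+0j), 0.40-0.00j, 0.53-0.00j]] + [[-0.15+0.10j, -0.23+0.07j, (0.12+0.21j), -0.03-0.17j], [-0.16+0.18j, -0.27+0.17j, 0.23+0.24j, (-0.09-0.21j)], [-0.15-0.20j, (-0.12-0.31j), -0.29+0.19j, (0.23-0.06j)], [0.14+0.10j, 0.15+0.17j, (0.14-0.19j), -0.14+0.09j]] + [[(-0.15-0.1j), -0.23-0.07j, 0.12-0.21j, -0.03+0.17j], [(-0.16-0.18j), (-0.27-0.17j), 0.23-0.24j, -0.09+0.21j], [-0.15+0.20j, (-0.12+0.31j), -0.29-0.19j, (0.23+0.06j)], [0.14-0.10j, 0.15-0.17j, 0.14+0.19j, (-0.14-0.09j)]] + [[(-0.59-0j), 0.38-0.00j, (-0.09+0j), (-0.29-0j)], [0.38+0.00j, -0.25+0.00j, (0.06-0j), 0.19+0.00j], [-0.09-0.00j, (0.06-0j), -0.01+0.00j, (-0.05-0j)], [(-0.29-0j), 0.19-0.00j, -0.05+0.00j, (-0.14-0j)]]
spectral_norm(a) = 1.01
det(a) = -1.00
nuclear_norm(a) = 4.00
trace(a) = -1.68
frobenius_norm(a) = 2.00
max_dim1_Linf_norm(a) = 0.84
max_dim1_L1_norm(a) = 1.66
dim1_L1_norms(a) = [1.53, 1.64, 1.62, 1.66]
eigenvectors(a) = [[-0.22+0.00j,  (0.02-0.42j),  0.02+0.42j,  (-0.77+0j)], [0.35+0.00j,  -0.11-0.55j,  -0.11+0.55j,  (0.5+0j)], [0.55+0.00j,  0.59+0.00j,  0.59-0.00j,  -0.12+0.00j], [0.73+0.00j,  (-0.38+0.13j),  (-0.38-0.13j),  -0.38+0.00j]]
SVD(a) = [[0.48, -0.02, -0.06, -0.88], [0.7, 0.52, -0.3, 0.39], [0.33, -0.84, -0.38, 0.22], [-0.42, 0.18, -0.87, -0.17]] @ diag([1.0055492115381726, 1.0004468508863054, 0.9978749933504765, 0.9912226689157296]) @ [[-0.51, -0.83, 0.14, 0.15],[0.4, -0.22, 0.72, -0.52],[0.39, -0.44, -0.67, -0.45],[0.65, -0.25, 0.08, 0.71]]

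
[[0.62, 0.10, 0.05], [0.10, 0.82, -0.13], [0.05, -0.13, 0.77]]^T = [[0.62, 0.1, 0.05], [0.1, 0.82, -0.13], [0.05, -0.13, 0.77]]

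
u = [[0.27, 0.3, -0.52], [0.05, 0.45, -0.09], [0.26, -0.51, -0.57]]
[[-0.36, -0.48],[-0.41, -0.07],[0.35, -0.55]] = u@[[-0.36, -0.09], [-0.87, 0.03], [0.0, 0.89]]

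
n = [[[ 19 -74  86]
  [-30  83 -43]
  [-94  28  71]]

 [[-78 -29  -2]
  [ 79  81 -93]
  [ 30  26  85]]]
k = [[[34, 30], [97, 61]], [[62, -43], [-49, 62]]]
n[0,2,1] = 28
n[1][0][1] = -29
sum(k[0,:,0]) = 131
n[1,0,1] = -29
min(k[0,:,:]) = 30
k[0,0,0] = 34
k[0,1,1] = 61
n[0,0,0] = 19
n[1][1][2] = -93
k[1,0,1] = -43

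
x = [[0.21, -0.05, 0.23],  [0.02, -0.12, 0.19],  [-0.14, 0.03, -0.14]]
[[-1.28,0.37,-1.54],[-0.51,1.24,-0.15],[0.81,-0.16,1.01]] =x @ [[-2.73, -5.26, -5.74], [-1.57, -1.61, -3.01], [-3.41, 6.08, -2.10]]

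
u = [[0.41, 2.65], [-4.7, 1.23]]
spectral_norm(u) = 4.87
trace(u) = 1.64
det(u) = 12.96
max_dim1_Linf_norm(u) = 4.7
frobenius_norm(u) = 5.55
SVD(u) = [[0.08,1.00], [1.00,-0.08]] @ diag([4.86933061305145, 2.661413042126304]) @ [[-0.96, 0.30], [0.3, 0.96]]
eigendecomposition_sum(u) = [[(0.21+1.8j),1.33-0.31j], [-2.35+0.55j,(0.61+1.7j)]] + [[0.21-1.80j, 1.33+0.31j], [(-2.35-0.55j), 0.61-1.70j]]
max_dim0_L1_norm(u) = 5.11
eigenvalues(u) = [(0.82+3.51j), (0.82-3.51j)]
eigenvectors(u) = [[-0.07+0.60j, (-0.07-0.6j)], [(-0.8+0j), -0.80-0.00j]]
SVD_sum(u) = [[-0.37,0.12], [-4.64,1.43]] + [[0.78, 2.53],[-0.06, -0.20]]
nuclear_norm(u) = 7.53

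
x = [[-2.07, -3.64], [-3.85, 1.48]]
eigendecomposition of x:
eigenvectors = [[-0.84, 0.52], [-0.55, -0.85]]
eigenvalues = [-4.44, 3.85]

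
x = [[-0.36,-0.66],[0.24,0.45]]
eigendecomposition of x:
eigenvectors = [[-0.89, 0.81], [0.45, -0.59]]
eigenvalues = [-0.03, 0.12]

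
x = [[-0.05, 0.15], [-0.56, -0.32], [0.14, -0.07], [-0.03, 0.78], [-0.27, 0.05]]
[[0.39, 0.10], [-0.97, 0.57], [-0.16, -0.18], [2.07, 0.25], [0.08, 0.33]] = x @ [[0.21, -1.17], [2.66, 0.28]]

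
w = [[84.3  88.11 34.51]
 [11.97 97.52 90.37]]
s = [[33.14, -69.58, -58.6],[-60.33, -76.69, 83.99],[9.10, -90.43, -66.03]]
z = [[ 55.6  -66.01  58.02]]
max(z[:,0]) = 55.6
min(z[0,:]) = -66.01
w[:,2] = [34.51, 90.37]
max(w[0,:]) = 88.11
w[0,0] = 84.3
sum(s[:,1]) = -236.7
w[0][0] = 84.3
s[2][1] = -90.43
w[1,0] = 11.97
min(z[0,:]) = -66.01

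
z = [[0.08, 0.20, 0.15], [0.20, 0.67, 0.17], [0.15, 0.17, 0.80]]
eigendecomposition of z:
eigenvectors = [[-0.96, 0.26, -0.12], [0.26, 0.59, -0.77], [0.13, 0.77, 0.63]]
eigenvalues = [0.01, 0.98, 0.56]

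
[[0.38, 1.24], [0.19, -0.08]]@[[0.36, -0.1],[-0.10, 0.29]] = [[0.01, 0.32],[0.08, -0.04]]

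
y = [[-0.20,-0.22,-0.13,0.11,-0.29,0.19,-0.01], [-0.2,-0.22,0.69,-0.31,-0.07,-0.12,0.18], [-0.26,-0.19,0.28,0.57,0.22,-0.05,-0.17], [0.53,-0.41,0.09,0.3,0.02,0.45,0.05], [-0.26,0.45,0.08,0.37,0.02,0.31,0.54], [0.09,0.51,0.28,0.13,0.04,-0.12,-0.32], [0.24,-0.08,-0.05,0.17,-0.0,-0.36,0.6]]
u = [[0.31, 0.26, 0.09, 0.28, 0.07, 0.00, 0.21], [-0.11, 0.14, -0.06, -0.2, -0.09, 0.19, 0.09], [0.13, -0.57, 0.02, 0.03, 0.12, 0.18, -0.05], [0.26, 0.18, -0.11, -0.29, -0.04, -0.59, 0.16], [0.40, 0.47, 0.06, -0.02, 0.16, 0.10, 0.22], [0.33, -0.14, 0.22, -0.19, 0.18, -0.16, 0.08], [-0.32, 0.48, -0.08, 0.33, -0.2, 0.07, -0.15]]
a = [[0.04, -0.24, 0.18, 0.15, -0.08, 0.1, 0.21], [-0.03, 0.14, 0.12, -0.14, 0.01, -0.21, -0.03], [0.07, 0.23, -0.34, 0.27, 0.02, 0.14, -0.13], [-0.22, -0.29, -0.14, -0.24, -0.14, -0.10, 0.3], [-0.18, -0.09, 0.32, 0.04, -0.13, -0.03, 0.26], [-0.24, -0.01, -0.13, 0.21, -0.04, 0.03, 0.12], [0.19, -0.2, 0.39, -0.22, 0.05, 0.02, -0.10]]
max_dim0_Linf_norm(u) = 0.59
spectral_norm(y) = 0.97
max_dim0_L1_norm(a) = 1.62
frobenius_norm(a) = 1.24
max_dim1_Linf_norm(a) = 0.39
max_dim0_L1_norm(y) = 2.08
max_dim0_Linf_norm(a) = 0.39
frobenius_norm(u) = 1.63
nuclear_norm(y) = 5.14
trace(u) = 0.03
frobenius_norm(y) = 2.04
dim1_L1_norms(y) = [1.15, 1.79, 1.74, 1.85, 2.03, 1.49, 1.5]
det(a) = -0.00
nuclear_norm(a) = 2.56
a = u @ y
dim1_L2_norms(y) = [0.49, 0.84, 0.77, 0.87, 0.9, 0.69, 0.76]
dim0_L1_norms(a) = [0.97, 1.2, 1.62, 1.27, 0.47, 0.63, 1.15]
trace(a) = -0.60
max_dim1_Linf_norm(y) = 0.69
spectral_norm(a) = 0.85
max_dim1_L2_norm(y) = 0.9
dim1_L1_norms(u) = [1.22, 0.88, 1.1, 1.63, 1.43, 1.3, 1.63]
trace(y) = 0.66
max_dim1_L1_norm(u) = 1.63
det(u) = -0.00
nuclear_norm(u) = 3.43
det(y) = 0.07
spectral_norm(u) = 1.00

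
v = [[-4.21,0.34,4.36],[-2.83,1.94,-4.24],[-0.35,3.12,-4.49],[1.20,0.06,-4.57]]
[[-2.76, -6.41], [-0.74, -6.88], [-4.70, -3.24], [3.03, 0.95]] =v @ [[-0.39, 1.73], [-2.70, -0.5], [-0.80, 0.24]]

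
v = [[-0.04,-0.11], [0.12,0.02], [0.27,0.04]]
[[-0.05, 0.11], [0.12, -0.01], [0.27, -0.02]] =v @ [[1.0, 0.07], [0.07, -1.00]]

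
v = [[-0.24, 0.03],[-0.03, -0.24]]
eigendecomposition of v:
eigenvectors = [[0.71+0.00j, (0.71-0j)], [0.71j, 0.00-0.71j]]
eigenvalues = [(-0.24+0.03j), (-0.24-0.03j)]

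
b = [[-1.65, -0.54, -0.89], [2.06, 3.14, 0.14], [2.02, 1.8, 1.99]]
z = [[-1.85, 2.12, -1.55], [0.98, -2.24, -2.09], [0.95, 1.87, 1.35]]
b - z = [[0.20, -2.66, 0.66], [1.08, 5.38, 2.23], [1.07, -0.07, 0.64]]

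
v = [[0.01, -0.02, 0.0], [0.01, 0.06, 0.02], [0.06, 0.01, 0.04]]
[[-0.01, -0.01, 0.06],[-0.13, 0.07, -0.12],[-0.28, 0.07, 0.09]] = v@[[-2.68,1.92,2.03], [-0.85,1.44,-2.15], [-2.66,-1.59,-0.37]]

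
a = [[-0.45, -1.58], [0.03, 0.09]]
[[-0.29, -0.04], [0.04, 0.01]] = a @ [[5.2, 2.47], [-1.30, -0.68]]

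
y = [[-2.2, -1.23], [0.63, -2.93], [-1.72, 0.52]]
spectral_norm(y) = 3.22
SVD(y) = [[-0.37,0.78], [-0.91,-0.2], [0.17,0.60]] @ diag([3.2200529969028597, 2.8626488951907656]) @ [[-0.02, 1.00], [-1.00, -0.02]]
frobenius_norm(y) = 4.31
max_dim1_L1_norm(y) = 3.56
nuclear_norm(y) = 6.08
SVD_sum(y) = [[0.02, -1.19],[0.05, -2.94],[-0.01, 0.55]] + [[-2.22, -0.04], [0.58, 0.01], [-1.71, -0.03]]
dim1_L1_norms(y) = [3.43, 3.56, 2.24]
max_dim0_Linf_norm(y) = 2.93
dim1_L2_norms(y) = [2.52, 3.0, 1.8]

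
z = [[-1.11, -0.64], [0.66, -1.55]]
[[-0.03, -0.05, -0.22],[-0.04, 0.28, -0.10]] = z @ [[0.01,0.12,0.13], [0.03,-0.13,0.12]]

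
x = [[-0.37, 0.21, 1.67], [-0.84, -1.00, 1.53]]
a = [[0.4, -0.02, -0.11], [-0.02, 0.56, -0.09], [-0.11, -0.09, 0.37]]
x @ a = [[-0.34, -0.03, 0.64], [-0.48, -0.68, 0.75]]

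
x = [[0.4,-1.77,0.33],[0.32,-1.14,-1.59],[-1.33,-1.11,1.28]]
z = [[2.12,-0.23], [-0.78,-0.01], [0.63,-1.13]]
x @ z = [[2.44,-0.45],[0.57,1.73],[-1.15,-1.13]]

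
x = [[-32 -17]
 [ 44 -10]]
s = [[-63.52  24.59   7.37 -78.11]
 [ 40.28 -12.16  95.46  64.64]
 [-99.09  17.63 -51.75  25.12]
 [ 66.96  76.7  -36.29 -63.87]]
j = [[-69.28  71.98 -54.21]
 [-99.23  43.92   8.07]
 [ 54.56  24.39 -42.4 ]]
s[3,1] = 76.7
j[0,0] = -69.28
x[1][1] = -10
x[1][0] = 44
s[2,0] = -99.09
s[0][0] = -63.52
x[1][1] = -10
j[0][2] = -54.21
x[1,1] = -10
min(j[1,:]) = -99.23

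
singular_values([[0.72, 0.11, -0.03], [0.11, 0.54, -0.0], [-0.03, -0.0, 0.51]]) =[0.77, 0.51, 0.48]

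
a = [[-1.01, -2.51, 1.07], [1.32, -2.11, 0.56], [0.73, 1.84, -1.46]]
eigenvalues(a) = [(-0.66+0j), (-1.96+1.33j), (-1.96-1.33j)]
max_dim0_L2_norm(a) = 3.76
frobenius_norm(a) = 4.59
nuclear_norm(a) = 6.49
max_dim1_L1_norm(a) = 4.59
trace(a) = -4.58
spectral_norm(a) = 4.18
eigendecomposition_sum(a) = [[(-0.03-0j),0.01-0.00j,(-0.03+0j)],[-0.28-0.00j,(0.09-0j),(-0.31+0j)],[(-0.66-0j),(0.22-0j),-0.73+0.00j]] + [[(-0.49+1.3j), (-1.26-1.83j), (0.55+0.72j)], [(0.8+0.29j), (-1.1+0.79j), 0.43-0.34j], [0.70-1.10j, 0.81+1.92j, (-0.37-0.76j)]] + [[(-0.49-1.3j), (-1.26+1.83j), 0.55-0.72j], [0.80-0.29j, (-1.1-0.79j), 0.43+0.34j], [(0.7+1.1j), (0.81-1.92j), -0.37+0.76j]]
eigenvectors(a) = [[(-0.04+0j), (-0.67+0j), -0.67-0.00j], [-0.39+0.00j, (0.01+0.41j), 0.01-0.41j], [-0.92+0.00j, 0.61+0.13j, (0.61-0.13j)]]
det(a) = -3.69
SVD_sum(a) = [[-0.32, -2.52, 1.22], [-0.22, -1.77, 0.86], [0.26, 2.11, -1.02]] + [[-0.61, 0.14, 0.12], [1.54, -0.34, -0.31], [0.56, -0.13, -0.11]] + [[-0.08, -0.12, -0.28], [0.0, 0.0, 0.01], [-0.1, -0.14, -0.32]]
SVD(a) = [[-0.68,0.35,0.65],  [-0.47,-0.88,-0.02],  [0.56,-0.32,0.76]] @ diag([4.178031847572432, 1.8258517525799296, 0.48333762348000187]) @ [[0.11, 0.89, -0.43],[-0.96, 0.21, 0.19],[-0.26, -0.39, -0.88]]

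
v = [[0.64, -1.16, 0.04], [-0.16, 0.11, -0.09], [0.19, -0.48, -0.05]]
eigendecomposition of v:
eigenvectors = [[-0.93, 0.62, 0.6], [0.22, 0.32, 0.47], [-0.29, -0.71, 0.65]]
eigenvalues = [0.92, -0.0, -0.22]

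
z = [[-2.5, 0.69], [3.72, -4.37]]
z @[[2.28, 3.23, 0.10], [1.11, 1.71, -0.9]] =[[-4.93, -6.90, -0.87], [3.63, 4.54, 4.31]]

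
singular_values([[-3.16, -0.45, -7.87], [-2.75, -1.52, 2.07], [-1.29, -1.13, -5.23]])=[10.12, 3.65, 0.92]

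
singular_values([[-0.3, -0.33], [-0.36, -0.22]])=[0.61, 0.09]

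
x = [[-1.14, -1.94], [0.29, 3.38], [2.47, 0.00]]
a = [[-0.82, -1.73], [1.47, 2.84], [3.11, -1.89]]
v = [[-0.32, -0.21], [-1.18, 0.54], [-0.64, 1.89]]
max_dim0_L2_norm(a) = 3.82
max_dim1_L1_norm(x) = 3.67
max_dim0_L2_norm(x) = 3.9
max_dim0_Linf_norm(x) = 3.38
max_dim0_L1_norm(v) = 2.64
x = v + a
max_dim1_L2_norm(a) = 3.64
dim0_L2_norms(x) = [2.74, 3.9]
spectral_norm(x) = 4.04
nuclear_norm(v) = 3.15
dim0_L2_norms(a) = [3.54, 3.82]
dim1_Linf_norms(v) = [0.32, 1.18, 1.89]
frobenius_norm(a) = 5.21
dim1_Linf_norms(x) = [1.94, 3.38, 2.47]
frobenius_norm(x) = 4.76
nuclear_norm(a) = 7.36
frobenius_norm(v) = 2.41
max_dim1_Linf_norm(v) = 1.89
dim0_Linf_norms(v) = [1.18, 1.89]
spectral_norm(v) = 2.22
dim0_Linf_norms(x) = [2.47, 3.38]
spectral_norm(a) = 3.83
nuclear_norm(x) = 6.56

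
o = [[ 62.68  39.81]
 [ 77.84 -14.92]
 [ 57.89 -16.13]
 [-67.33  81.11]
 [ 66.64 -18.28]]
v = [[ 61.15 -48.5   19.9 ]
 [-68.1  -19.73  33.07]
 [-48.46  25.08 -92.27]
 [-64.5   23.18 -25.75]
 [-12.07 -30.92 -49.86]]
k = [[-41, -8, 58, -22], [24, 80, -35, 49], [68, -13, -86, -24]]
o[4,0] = 66.64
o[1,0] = 77.84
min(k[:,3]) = -24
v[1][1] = -19.73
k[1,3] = 49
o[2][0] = 57.89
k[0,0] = -41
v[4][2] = -49.86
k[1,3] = 49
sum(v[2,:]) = -115.65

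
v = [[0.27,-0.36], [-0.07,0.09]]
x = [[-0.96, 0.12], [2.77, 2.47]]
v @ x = [[-1.26, -0.86], [0.32, 0.21]]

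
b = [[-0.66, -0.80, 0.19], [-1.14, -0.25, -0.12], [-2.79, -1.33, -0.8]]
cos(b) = [[0.6, -0.23, 0.08], [-0.6, 0.5, 0.03], [-2.35, -1.50, 0.82]]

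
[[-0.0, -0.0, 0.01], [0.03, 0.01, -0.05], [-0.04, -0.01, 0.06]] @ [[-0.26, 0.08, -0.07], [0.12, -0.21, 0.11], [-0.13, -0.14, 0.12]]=[[-0.00, -0.0, 0.00], [-0.00, 0.01, -0.01], [0.0, -0.01, 0.01]]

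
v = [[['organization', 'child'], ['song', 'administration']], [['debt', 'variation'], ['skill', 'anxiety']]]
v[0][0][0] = 'organization'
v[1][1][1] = 'anxiety'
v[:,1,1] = ['administration', 'anxiety']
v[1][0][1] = 'variation'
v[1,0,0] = 'debt'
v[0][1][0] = 'song'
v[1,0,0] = 'debt'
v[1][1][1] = 'anxiety'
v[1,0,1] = 'variation'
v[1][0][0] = 'debt'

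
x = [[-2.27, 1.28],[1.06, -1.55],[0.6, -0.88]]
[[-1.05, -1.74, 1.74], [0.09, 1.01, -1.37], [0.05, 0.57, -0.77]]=x @ [[0.70,0.65,-0.44], [0.42,-0.21,0.58]]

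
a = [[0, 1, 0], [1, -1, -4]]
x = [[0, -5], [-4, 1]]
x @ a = [[-5, 5, 20], [1, -5, -4]]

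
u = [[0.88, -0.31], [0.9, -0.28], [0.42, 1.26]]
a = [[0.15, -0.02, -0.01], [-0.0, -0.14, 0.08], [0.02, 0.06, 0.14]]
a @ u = [[0.11, -0.05],[-0.09, 0.14],[0.13, 0.15]]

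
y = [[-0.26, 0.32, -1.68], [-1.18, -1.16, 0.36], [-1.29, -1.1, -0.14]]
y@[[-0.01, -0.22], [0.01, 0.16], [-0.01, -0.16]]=[[0.02, 0.38], [-0.0, 0.02], [0.00, 0.13]]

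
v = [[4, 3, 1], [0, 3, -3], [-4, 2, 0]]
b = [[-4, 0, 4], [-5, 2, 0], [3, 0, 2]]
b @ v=[[-32, -4, -4], [-20, -9, -11], [4, 13, 3]]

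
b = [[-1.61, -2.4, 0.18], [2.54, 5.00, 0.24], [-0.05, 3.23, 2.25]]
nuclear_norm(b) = 9.57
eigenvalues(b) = [4.46, -0.25, 1.43]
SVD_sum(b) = [[-1.03, -2.52, -0.46], [2.07, 5.07, 0.93], [1.23, 3.02, 0.55]] + [[-0.53, 0.09, 0.69],[0.51, -0.09, -0.66],[-1.29, 0.22, 1.69]] + [[-0.06, 0.03, -0.05], [-0.03, 0.02, -0.03], [0.01, -0.01, 0.01]]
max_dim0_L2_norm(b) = 6.42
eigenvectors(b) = [[-0.19, 0.76, 0.24],[0.55, -0.39, -0.23],[0.81, 0.52, 0.94]]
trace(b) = 5.64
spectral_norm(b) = 7.03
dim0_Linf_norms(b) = [2.54, 5.0, 2.25]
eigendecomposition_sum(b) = [[-0.62,-1.48,-0.21], [1.75,4.20,0.60], [2.57,6.17,0.88]] + [[-0.39, -0.21, 0.05],[0.2, 0.11, -0.02],[-0.27, -0.14, 0.03]] + [[-0.6, -0.72, 0.34], [0.59, 0.70, -0.33], [-2.36, -2.79, 1.34]]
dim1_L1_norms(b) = [4.19, 7.78, 5.53]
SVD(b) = [[-0.39, -0.36, -0.85], [0.79, 0.34, -0.51], [0.47, -0.87, 0.15]] @ diag([7.025551538315346, 2.4545141187840778, 0.09266079626517751]) @ [[0.37,0.91,0.17], [0.60,-0.10,-0.79], [0.7,-0.4,0.59]]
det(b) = -1.60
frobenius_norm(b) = 7.44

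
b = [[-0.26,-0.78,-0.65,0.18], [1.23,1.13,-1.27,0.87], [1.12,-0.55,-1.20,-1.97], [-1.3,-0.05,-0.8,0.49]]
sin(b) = [[-0.45,  -0.83,  -0.53,  0.78], [2.12,  0.76,  -1.04,  0.08], [1.04,  -0.16,  -0.69,  -1.17], [-1.62,  -0.31,  -0.24,  0.7]]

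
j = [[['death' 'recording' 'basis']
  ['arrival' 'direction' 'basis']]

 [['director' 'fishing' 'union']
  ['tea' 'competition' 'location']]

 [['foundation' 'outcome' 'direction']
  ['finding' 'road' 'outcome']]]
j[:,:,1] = [['recording', 'direction'], ['fishing', 'competition'], ['outcome', 'road']]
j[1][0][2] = 'union'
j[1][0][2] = 'union'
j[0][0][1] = 'recording'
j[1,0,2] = 'union'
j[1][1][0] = 'tea'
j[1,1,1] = 'competition'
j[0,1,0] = 'arrival'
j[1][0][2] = 'union'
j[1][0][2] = 'union'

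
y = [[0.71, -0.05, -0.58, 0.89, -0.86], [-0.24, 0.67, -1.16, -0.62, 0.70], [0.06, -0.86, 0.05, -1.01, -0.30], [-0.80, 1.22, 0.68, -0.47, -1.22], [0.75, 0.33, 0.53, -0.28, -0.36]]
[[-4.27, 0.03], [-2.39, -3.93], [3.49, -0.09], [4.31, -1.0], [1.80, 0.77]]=y@[[-0.89, 0.49], [-0.47, -1.11], [3.05, 2.14], [-2.76, 1.12], [-0.66, 0.15]]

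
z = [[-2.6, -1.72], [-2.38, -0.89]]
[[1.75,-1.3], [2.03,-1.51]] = z @ [[-1.09, 0.81], [0.63, -0.47]]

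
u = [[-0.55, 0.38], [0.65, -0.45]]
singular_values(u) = [1.04, 0.0]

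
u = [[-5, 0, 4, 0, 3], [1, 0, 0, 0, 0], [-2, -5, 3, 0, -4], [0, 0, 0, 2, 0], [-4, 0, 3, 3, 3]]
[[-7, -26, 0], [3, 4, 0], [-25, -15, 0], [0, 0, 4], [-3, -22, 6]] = u @ [[3, 4, 0], [0, 3, 0], [-1, 0, 0], [0, 0, 2], [4, -2, 0]]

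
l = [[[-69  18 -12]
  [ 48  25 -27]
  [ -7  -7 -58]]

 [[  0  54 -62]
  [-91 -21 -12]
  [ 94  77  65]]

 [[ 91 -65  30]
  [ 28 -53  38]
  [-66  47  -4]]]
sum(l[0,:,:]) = -89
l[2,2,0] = -66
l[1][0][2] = -62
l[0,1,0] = 48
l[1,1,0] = -91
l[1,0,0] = 0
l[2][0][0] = 91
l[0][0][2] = -12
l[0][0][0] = -69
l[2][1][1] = -53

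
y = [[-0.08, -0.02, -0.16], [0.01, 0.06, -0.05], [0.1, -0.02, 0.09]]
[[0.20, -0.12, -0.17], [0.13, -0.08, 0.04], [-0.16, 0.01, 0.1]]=y @[[-0.21, -1.07, 0.7], [1.14, -0.12, 1.06], [-1.28, 1.31, 0.55]]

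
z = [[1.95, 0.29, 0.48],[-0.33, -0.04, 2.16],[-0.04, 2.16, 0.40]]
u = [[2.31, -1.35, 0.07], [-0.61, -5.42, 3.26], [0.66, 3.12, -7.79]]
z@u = [[4.64, -2.71, -2.66], [0.69, 7.40, -16.98], [-1.15, -10.41, 3.92]]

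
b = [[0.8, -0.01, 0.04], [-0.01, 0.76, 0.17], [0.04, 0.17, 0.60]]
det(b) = 0.34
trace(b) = 2.16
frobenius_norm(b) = 1.28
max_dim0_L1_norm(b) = 0.94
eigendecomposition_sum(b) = [[0.01, 0.03, -0.05], [0.03, 0.14, -0.22], [-0.05, -0.22, 0.34]] + [[0.76, -0.18, 0.00],[-0.18, 0.04, -0.00],[0.0, -0.00, 0.00]] + [[0.03, 0.14, 0.09], [0.14, 0.58, 0.39], [0.09, 0.39, 0.26]]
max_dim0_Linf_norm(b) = 0.8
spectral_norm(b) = 0.87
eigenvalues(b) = [0.49, 0.8, 0.87]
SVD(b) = [[-0.19, 0.97, -0.12], [-0.82, -0.23, -0.53], [-0.54, 0.00, 0.84]] @ diag([0.8704248520868265, 0.8023606455963572, 0.4872145023168163]) @ [[-0.19, -0.82, -0.54], [0.97, -0.23, 0.00], [-0.12, -0.53, 0.84]]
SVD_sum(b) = [[0.03, 0.14, 0.09], [0.14, 0.58, 0.39], [0.09, 0.39, 0.26]] + [[0.76, -0.18, 0.00], [-0.18, 0.04, -0.00], [0.0, -0.0, 0.00]] + [[0.01, 0.03, -0.05], [0.03, 0.14, -0.22], [-0.05, -0.22, 0.34]]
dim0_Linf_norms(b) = [0.8, 0.76, 0.6]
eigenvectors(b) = [[-0.12, -0.97, 0.19], [-0.53, 0.23, 0.82], [0.84, -0.0, 0.54]]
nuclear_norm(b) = 2.16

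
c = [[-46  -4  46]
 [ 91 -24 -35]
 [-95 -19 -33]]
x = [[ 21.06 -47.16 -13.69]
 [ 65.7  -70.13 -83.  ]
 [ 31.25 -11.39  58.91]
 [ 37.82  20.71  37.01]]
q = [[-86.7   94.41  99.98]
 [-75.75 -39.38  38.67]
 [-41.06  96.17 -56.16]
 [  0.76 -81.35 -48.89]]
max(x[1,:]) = 65.7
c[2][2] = -33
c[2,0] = -95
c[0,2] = 46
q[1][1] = -39.38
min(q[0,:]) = -86.7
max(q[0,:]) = 99.98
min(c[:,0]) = -95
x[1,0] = 65.7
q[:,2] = [99.98, 38.67, -56.16, -48.89]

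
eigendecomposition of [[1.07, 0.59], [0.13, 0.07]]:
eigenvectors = [[0.99, -0.48],[0.12, 0.88]]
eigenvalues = [1.14, -0.0]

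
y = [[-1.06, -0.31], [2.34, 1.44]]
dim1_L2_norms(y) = [1.1, 2.75]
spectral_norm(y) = 2.95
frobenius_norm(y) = 2.96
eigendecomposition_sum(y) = [[-0.86, -0.12], [0.93, 0.13]] + [[-0.20, -0.19], [1.41, 1.31]]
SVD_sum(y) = [[-0.94, -0.53],[2.39, 1.35]] + [[-0.12, 0.22], [-0.05, 0.09]]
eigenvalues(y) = [-0.72, 1.1]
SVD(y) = [[-0.36, 0.93], [0.93, 0.36]] @ diag([2.948747411235064, 0.271640764125167]) @ [[0.87, 0.49],[-0.49, 0.87]]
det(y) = -0.80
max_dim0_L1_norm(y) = 3.4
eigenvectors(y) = [[-0.68, 0.14], [0.73, -0.99]]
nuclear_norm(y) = 3.22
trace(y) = 0.38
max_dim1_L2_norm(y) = 2.75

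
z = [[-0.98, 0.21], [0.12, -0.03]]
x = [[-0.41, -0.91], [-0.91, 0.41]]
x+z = [[-1.39, -0.70], [-0.79, 0.38]]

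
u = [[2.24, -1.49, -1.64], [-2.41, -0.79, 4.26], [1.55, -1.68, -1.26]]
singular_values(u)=[5.9, 2.54, 0.29]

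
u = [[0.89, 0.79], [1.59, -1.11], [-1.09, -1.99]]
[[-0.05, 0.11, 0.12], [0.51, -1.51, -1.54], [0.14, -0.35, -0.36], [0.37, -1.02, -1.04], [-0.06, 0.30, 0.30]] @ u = [[-0.0, -0.4],[-0.27, 5.14],[-0.04, 1.22],[-0.16, 3.49],[0.10, -0.98]]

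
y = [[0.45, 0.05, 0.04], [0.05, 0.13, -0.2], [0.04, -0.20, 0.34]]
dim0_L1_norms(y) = [0.54, 0.38, 0.58]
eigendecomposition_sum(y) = [[0.0, -0.00, -0.0],[-0.0, 0.0, 0.0],[-0.00, 0.00, 0.0]] + [[0.25, 0.15, -0.17], [0.15, 0.09, -0.1], [-0.17, -0.10, 0.12]] + [[0.2, -0.1, 0.21],[-0.10, 0.04, -0.1],[0.21, -0.10, 0.22]]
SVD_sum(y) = [[0.2, -0.1, 0.21],[-0.10, 0.04, -0.10],[0.21, -0.1, 0.22]] + [[0.25,0.15,-0.17], [0.15,0.09,-0.1], [-0.17,-0.10,0.12]] + [[0.0,-0.00,-0.00], [-0.00,0.00,0.0], [-0.0,0.0,0.00]]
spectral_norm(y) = 0.47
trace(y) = 0.92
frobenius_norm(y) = 0.65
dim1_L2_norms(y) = [0.45, 0.24, 0.4]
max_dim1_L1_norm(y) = 0.58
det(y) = 0.00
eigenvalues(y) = [0.0, 0.45, 0.47]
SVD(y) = [[-0.66, -0.74, -0.14], [0.31, -0.43, 0.85], [-0.69, 0.51, 0.51]] @ diag([0.4682666278197176, 0.4515820438968989, 0.0001513282833835115]) @ [[-0.66, 0.31, -0.69],[-0.74, -0.43, 0.51],[-0.14, 0.85, 0.51]]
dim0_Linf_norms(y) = [0.45, 0.2, 0.34]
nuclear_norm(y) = 0.92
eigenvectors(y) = [[0.14, -0.74, 0.66], [-0.85, -0.43, -0.31], [-0.51, 0.51, 0.69]]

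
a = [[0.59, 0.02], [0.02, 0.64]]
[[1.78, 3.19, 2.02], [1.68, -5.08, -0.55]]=a @ [[2.93,5.68,3.45],[2.54,-8.11,-0.97]]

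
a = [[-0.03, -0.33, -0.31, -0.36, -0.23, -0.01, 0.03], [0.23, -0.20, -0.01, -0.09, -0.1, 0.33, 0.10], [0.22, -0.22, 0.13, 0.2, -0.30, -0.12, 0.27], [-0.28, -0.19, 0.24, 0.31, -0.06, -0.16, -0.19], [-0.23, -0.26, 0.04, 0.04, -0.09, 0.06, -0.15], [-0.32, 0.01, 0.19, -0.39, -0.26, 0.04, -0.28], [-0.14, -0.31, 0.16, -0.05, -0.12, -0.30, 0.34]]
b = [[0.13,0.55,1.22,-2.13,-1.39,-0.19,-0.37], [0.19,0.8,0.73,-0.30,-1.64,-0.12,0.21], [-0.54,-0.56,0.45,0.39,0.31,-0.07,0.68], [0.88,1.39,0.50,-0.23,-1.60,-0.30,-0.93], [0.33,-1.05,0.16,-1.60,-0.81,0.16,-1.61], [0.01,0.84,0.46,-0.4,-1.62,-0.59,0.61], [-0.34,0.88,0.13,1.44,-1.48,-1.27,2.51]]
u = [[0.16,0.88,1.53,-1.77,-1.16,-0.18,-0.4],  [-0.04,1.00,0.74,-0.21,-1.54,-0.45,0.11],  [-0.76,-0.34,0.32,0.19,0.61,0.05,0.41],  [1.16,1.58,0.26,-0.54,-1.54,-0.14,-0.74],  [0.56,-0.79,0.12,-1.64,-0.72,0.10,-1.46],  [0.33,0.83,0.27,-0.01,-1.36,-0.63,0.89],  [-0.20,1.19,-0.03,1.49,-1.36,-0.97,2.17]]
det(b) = 1.01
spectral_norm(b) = 4.54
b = a + u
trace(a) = 0.50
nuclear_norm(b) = 12.98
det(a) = -0.00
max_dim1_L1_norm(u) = 7.41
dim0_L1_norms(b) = [2.42, 6.07, 3.65, 6.49, 8.85, 2.7, 6.92]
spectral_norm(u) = 4.50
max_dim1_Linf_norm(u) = 2.17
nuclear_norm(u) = 12.00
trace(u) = 1.76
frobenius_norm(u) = 6.47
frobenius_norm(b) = 6.72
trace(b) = 2.26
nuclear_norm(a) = 3.44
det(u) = -0.00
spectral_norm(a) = 0.82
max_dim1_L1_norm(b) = 8.05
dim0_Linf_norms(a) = [0.32, 0.33, 0.31, 0.39, 0.3, 0.33, 0.34]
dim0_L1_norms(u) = [3.21, 6.61, 3.27, 5.85, 8.29, 2.52, 6.18]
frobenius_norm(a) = 1.50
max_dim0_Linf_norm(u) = 2.17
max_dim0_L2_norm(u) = 3.27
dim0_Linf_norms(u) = [1.16, 1.58, 1.53, 1.77, 1.54, 0.97, 2.17]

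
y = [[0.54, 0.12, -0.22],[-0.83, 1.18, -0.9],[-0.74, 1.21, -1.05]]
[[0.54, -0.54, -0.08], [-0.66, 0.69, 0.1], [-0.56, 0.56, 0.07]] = y @[[0.95,-0.89,-0.10],[0.04,0.29,0.17],[-0.09,0.43,0.2]]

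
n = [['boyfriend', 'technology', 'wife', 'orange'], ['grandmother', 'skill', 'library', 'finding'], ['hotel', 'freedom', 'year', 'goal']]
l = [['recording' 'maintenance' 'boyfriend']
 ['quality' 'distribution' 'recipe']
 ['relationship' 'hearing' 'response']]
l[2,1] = 'hearing'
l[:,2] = ['boyfriend', 'recipe', 'response']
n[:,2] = ['wife', 'library', 'year']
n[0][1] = 'technology'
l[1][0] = 'quality'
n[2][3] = 'goal'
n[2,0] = 'hotel'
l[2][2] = 'response'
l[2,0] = 'relationship'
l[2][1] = 'hearing'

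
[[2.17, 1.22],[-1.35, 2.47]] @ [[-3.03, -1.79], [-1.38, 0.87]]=[[-8.26, -2.82], [0.68, 4.57]]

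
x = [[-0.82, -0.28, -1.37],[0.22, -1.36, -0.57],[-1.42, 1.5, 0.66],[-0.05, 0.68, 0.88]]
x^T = [[-0.82, 0.22, -1.42, -0.05],[-0.28, -1.36, 1.50, 0.68],[-1.37, -0.57, 0.66, 0.88]]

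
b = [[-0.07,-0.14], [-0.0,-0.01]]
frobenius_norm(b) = 0.16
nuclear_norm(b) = 0.16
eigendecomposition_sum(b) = [[-0.07, -0.16],[-0.00, -0.0]] + [[-0.00, 0.02], [-0.00, -0.01]]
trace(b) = -0.08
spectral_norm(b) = 0.16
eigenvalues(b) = [-0.07, -0.01]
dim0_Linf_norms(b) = [0.07, 0.14]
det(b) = 0.00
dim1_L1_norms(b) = [0.21, 0.01]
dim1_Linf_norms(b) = [0.14, 0.01]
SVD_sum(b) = [[-0.07, -0.14], [-0.0, -0.01]] + [[-0.0,0.0],[0.0,-0.00]]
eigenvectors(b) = [[1.0, -0.92], [0.0, 0.39]]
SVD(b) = [[1.0, -0.06], [0.06, 1.00]] @ diag([0.15678030854162459, 0.0044648464243464145]) @ [[-0.45, -0.90],  [0.90, -0.45]]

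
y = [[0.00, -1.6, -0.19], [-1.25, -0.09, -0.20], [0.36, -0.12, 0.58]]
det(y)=-1.079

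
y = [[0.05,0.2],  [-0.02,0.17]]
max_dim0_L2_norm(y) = 0.26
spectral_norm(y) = 0.26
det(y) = 0.01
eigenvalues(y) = [(0.11+0.02j), (0.11-0.02j)]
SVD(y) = [[0.77, 0.63], [0.63, -0.77]] @ diag([0.26373003012496016, 0.04739695359712078]) @ [[0.1, 1.0], [1.00, -0.10]]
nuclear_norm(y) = 0.31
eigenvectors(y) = [[0.95+0.00j, 0.95-0.00j], [0.29+0.10j, 0.29-0.10j]]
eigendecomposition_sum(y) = [[(0.02+0.18j), 0.10-0.55j], [-0.01+0.06j, 0.09-0.16j]] + [[(0.02-0.18j), 0.10+0.55j], [(-0.01-0.06j), 0.09+0.16j]]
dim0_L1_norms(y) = [0.07, 0.37]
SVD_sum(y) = [[0.02,0.2], [0.02,0.17]] + [[0.03, -0.0], [-0.04, 0.0]]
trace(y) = 0.22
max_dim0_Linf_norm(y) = 0.2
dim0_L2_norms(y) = [0.05, 0.26]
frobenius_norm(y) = 0.27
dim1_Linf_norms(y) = [0.2, 0.17]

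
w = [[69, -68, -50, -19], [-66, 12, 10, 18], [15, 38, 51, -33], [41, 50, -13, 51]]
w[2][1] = 38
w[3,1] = 50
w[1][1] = 12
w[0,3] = -19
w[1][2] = 10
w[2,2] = 51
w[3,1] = 50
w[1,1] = 12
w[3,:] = [41, 50, -13, 51]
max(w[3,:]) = 51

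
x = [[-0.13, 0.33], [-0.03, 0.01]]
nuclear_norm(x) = 0.38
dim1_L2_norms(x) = [0.35, 0.03]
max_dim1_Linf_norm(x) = 0.33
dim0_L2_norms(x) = [0.13, 0.33]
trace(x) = -0.12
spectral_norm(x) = 0.36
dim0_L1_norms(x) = [0.16, 0.34]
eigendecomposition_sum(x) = [[-0.06+0.01j, (0.16+0.14j)], [-0.02-0.01j, (0.01+0.07j)]] + [[(-0.06-0.01j), 0.16-0.14j],[-0.02+0.01j, 0.01-0.07j]]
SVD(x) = [[-1.00, -0.06], [-0.06, 1.0]] @ diag([0.3552661131825713, 0.024207206037634276]) @ [[0.37,-0.93], [-0.93,-0.37]]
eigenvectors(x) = [[(0.96+0j), 0.96-0.00j], [(0.2+0.21j), 0.20-0.21j]]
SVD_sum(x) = [[-0.13, 0.33], [-0.01, 0.02]] + [[0.0, 0.00], [-0.02, -0.01]]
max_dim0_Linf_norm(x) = 0.33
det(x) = 0.01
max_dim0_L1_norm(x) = 0.34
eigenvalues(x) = [(-0.06+0.07j), (-0.06-0.07j)]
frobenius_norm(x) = 0.36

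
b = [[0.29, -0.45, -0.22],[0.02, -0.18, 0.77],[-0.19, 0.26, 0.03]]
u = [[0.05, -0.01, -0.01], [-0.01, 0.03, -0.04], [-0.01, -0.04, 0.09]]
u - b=[[-0.24, 0.44, 0.21], [-0.03, 0.21, -0.81], [0.18, -0.30, 0.06]]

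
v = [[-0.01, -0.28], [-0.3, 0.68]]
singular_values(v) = [0.79, 0.12]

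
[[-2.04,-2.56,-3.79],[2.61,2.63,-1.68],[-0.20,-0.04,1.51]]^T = [[-2.04, 2.61, -0.2], [-2.56, 2.63, -0.04], [-3.79, -1.68, 1.51]]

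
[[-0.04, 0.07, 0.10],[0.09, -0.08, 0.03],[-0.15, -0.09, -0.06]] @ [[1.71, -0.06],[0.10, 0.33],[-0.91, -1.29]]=[[-0.15, -0.10], [0.12, -0.07], [-0.21, 0.06]]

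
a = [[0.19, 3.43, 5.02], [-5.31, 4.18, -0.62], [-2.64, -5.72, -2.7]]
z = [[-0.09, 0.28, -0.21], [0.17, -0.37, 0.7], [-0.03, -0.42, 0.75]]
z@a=[[-0.95, 2.06, -0.06], [0.15, -4.97, -0.81], [0.24, -6.15, -1.92]]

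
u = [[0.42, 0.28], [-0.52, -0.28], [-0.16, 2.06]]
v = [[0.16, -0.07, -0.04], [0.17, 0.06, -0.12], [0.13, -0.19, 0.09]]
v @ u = [[0.11, -0.02], [0.06, -0.22], [0.14, 0.28]]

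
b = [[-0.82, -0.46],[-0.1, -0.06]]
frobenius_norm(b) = 0.95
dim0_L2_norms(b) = [0.83, 0.46]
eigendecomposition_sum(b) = [[-0.82, -0.46], [-0.1, -0.06]] + [[-0.00, 0.00], [0.0, -0.00]]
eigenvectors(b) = [[-0.99,0.49],[-0.12,-0.87]]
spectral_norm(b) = 0.95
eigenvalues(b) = [-0.88, -0.0]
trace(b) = -0.88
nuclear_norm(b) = 0.95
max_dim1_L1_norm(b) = 1.28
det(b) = 0.00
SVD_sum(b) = [[-0.82, -0.46], [-0.1, -0.06]] + [[-0.00, 0.0], [0.00, -0.00]]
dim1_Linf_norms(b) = [0.82, 0.1]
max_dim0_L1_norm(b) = 0.92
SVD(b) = [[-0.99, -0.12], [-0.12, 0.99]] @ diag([0.9474115218084264, 0.0033776241119506424]) @ [[0.87, 0.49], [0.49, -0.87]]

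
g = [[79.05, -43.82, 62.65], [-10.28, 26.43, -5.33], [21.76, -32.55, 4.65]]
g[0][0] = 79.05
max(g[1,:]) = 26.43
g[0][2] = 62.65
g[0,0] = 79.05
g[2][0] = 21.76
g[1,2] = -5.33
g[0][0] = 79.05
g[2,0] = 21.76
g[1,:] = [-10.28, 26.43, -5.33]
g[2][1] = -32.55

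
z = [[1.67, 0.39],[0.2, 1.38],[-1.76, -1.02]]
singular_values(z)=[2.75, 1.2]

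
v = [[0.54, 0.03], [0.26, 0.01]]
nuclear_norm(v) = 0.60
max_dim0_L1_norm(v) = 0.8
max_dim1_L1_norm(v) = 0.57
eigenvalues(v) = [0.55, -0.0]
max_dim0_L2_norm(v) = 0.6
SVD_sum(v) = [[0.54, 0.03],[0.26, 0.01]] + [[-0.0, 0.00],[0.00, -0.00]]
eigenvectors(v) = [[0.90, -0.06], [0.43, 1.00]]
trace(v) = 0.55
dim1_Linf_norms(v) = [0.54, 0.26]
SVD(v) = [[-0.9, -0.43], [-0.43, 0.90]] @ diag([0.6001533205556419, 0.003998978124086691]) @ [[-1.00, -0.05], [0.05, -1.0]]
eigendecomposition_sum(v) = [[0.54, 0.03], [0.26, 0.01]] + [[-0.0, 0.0], [0.00, -0.0]]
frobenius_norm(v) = 0.60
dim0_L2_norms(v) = [0.6, 0.03]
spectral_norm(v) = 0.60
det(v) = -0.00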